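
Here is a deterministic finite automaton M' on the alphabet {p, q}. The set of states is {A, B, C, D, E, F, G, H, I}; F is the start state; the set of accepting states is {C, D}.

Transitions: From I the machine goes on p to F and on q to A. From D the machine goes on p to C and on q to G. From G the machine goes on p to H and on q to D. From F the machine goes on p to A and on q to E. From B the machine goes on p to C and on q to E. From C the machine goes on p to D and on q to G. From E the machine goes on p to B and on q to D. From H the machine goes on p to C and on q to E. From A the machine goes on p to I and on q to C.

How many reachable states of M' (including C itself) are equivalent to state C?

2

All states are reachable from the start state.
P0 = {C,D} | {A,B,E,F,G,H,I}.
Refine {A,B,E,F,G,H,I} on symbol p: members go to different blocks, giving {A,E,F,G,I} and {B,H}.
Refine {A,E,F,G,I} on symbol p: members go to different blocks, giving {A,F,I} and {E,G}.
Split {A,F,I} by δ(·,q) → {A} and {F} and {I}.
The partition is now stable with 6 blocks: {C,D} | {A} | {B,H} | {E,G} | {F} | {I}.
The equivalence class containing C is {C,D}, of size 2.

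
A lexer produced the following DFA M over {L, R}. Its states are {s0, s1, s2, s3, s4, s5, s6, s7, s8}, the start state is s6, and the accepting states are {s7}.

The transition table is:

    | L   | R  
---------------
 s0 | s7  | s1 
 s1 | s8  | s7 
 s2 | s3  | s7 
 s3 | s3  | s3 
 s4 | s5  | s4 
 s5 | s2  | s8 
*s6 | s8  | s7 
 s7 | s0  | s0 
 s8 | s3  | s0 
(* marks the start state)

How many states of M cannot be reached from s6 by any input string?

3

No path from s6 leads to s2, s4, s5; the other 6 states are all reachable.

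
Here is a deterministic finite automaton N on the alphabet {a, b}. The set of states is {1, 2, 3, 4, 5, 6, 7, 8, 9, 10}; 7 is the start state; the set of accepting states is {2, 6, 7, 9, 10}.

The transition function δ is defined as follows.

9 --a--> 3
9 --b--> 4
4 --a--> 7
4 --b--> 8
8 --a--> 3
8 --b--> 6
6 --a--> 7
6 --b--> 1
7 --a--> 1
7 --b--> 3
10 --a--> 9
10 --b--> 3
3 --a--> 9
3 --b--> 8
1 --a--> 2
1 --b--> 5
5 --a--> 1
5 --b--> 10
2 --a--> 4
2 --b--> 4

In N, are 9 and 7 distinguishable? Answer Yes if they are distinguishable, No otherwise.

No

Every state is reachable, so we keep all 10.
P0 = {2,6,7,9,10} | {1,3,4,5,8}.
Split {2,6,7,9,10} by δ(·,a) → {2,7,9} and {6,10}.
On input a, block {1,3,4,5,8} splits into {1,3,4} and {5,8}.
The partition is now stable with 4 blocks: {2,7,9} | {1,3,4} | {6,10} | {5,8}.
9 and 7 lie in the same block of the stable partition, so they are equivalent — no string distinguishes them.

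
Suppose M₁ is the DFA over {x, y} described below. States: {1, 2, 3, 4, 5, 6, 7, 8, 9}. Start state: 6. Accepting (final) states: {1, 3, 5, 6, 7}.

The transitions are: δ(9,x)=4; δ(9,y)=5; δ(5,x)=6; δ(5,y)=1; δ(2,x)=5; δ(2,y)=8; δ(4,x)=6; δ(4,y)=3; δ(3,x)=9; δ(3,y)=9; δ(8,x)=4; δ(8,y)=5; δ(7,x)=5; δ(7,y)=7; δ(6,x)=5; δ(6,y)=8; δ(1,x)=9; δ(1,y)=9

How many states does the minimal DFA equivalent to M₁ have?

Reachable states from the start: {1,3,4,5,6,8,9}. Unreachable: {2,7} — drop them.
P0 = {1,3,5,6} | {4,8,9}.
Split {1,3,5,6} by δ(·,x) → {1,3} and {5,6}.
Split {4,8,9} by δ(·,x) → {8,9} and {4}.
Refine {5,6} on symbol y: members go to different blocks, giving {5} and {6}.
The partition is now stable with 5 blocks: {1,3} | {8,9} | {5} | {4} | {6}.

5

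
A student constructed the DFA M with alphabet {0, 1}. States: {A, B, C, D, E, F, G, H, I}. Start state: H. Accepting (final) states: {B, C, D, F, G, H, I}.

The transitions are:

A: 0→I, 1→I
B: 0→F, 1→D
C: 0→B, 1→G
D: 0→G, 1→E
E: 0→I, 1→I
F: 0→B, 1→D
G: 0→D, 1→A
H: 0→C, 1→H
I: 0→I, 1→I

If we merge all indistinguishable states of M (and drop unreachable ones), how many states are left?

5

All states are reachable from the start state.
P0 = {B,C,D,F,G,H,I} | {A,E}.
Split {B,C,D,F,G,H,I} by δ(·,1) → {B,C,F,H,I} and {D,G}.
On input 1, block {B,C,F,H,I} splits into {B,C,F} and {H,I}.
On input 0, block {H,I} splits into {H} and {I}.
No further refinement is possible. Final partition (5 blocks): {B,C,F} | {A,E} | {D,G} | {H} | {I}.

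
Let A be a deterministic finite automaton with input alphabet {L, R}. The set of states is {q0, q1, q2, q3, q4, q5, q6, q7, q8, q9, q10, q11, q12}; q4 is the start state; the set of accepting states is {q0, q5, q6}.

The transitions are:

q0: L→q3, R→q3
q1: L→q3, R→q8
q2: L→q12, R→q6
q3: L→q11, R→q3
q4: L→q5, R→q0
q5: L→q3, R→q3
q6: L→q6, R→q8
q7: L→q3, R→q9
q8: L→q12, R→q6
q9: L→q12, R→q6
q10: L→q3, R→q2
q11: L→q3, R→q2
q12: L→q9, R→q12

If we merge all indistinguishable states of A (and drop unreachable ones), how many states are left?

7

States {q1,q7,q10} cannot be reached from the start state, so discard them.
P0 = {q0,q5,q6} | {q2,q3,q4,q8,q9,q11,q12}.
On input L, block {q0,q5,q6} splits into {q0,q5} and {q6}.
Refine {q2,q3,q4,q8,q9,q11,q12} on symbol L: members go to different blocks, giving {q2,q3,q8,q9,q11,q12} and {q4}.
On input R, block {q2,q3,q8,q9,q11,q12} splits into {q2,q8,q9} and {q3,q11,q12}.
Split {q3,q11,q12} by δ(·,L) → {q3,q11} and {q12}.
On input R, block {q3,q11} splits into {q3} and {q11}.
The partition is now stable with 7 blocks: {q0,q5} | {q2,q8,q9} | {q6} | {q4} | {q3} | {q12} | {q11}.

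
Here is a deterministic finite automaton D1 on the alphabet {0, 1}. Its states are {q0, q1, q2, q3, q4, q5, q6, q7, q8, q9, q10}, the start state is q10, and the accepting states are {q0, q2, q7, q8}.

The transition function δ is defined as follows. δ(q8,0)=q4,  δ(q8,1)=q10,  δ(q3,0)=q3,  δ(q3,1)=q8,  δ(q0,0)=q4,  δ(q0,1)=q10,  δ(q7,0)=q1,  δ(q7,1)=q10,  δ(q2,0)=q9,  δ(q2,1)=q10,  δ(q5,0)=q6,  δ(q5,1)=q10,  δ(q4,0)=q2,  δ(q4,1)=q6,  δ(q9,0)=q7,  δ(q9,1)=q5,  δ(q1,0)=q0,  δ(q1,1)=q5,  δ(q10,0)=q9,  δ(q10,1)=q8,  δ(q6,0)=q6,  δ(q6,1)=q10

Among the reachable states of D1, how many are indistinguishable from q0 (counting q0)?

Reachable states from the start: {q0,q1,q2,q4,q5,q6,q7,q8,q9,q10}. Unreachable: {q3} — drop them.
Initial partition by acceptance: {q0,q2,q7,q8} | {q1,q4,q5,q6,q9,q10}.
On input 0, block {q1,q4,q5,q6,q9,q10} splits into {q1,q4,q9} and {q5,q6,q10}.
Refine {q5,q6,q10} on symbol 0: members go to different blocks, giving {q5,q6} and {q10}.
Stable partition: {q0,q2,q7,q8} | {q1,q4,q9} | {q5,q6} | {q10} — 4 equivalence classes.
State q0 belongs to the block {q0,q2,q7,q8}, which has 4 states.

4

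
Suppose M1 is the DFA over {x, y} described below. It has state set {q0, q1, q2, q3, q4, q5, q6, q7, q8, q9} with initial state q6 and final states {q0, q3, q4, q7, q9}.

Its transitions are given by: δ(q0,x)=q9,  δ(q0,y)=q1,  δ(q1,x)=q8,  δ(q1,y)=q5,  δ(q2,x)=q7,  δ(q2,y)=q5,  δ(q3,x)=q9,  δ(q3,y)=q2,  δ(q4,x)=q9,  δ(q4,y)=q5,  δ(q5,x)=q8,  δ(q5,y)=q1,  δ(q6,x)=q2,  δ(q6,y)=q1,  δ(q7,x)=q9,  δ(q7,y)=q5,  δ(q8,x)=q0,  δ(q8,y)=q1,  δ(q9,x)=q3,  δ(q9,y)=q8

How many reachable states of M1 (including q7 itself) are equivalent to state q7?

2

First remove the unreachable states {q4}; 9 states remain.
Start with accepting vs non-accepting: {q0,q3,q7,q9} | {q1,q2,q5,q6,q8}.
On input x, block {q1,q2,q5,q6,q8} splits into {q1,q5,q6} and {q2,q8}.
Refine {q0,q3,q7,q9} on symbol y: members go to different blocks, giving {q0,q7} and {q3,q9}.
No further refinement is possible. Final partition (4 blocks): {q0,q7} | {q1,q5,q6} | {q2,q8} | {q3,q9}.
State q7 belongs to the block {q0,q7}, which has 2 states.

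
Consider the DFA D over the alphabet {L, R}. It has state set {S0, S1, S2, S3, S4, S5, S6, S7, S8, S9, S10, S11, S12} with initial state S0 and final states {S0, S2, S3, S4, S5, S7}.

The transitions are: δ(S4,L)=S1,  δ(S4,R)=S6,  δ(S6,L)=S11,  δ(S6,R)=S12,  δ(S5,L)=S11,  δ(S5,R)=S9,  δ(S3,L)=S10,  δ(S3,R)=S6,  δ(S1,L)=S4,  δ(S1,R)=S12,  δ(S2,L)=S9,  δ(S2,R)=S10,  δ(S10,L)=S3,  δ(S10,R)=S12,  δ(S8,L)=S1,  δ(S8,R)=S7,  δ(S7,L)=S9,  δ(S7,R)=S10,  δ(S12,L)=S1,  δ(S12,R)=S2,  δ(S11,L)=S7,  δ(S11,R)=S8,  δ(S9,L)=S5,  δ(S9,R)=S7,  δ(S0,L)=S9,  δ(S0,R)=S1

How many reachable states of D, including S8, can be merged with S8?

2

Start with accepting vs non-accepting: {S0,S2,S3,S4,S5,S7} | {S1,S6,S8,S9,S10,S11,S12}.
Refine {S1,S6,S8,S9,S10,S11,S12} on symbol L: members go to different blocks, giving {S1,S9,S10,S11} and {S6,S8,S12}.
On input R, block {S0,S2,S3,S4,S5,S7} splits into {S0,S2,S5,S7} and {S3,S4}.
Refine {S1,S9,S10,S11} on symbol L: members go to different blocks, giving {S1,S10} and {S9,S11}.
On input R, block {S0,S2,S5,S7} splits into {S0,S2,S7} and {S5}.
Split {S6,S8,S12} by δ(·,L) → {S8,S12} and {S6}.
On input L, block {S9,S11} splits into {S9} and {S11}.
No further refinement is possible. Final partition (8 blocks): {S0,S2,S7} | {S1,S10} | {S8,S12} | {S3,S4} | {S9} | {S5} | {S6} | {S11}.
State S8 belongs to the block {S8,S12}, which has 2 states.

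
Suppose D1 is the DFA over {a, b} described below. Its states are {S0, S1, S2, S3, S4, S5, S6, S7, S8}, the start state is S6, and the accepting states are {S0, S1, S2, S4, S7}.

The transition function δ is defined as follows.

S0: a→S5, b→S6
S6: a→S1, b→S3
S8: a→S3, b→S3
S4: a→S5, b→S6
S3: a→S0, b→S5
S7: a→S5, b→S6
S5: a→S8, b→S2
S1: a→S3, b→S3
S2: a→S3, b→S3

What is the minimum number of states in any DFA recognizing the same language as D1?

6

Reachable states from the start: {S0,S1,S2,S3,S5,S6,S8}. Unreachable: {S4,S7} — drop them.
Start with accepting vs non-accepting: {S0,S1,S2} | {S3,S5,S6,S8}.
Split {S3,S5,S6,S8} by δ(·,a) → {S3,S6} and {S5,S8}.
Split {S0,S1,S2} by δ(·,a) → {S1,S2} and {S0}.
Split {S3,S6} by δ(·,a) → {S3} and {S6}.
On input a, block {S5,S8} splits into {S5} and {S8}.
Stable partition: {S1,S2} | {S3} | {S5} | {S0} | {S6} | {S8} — 6 equivalence classes.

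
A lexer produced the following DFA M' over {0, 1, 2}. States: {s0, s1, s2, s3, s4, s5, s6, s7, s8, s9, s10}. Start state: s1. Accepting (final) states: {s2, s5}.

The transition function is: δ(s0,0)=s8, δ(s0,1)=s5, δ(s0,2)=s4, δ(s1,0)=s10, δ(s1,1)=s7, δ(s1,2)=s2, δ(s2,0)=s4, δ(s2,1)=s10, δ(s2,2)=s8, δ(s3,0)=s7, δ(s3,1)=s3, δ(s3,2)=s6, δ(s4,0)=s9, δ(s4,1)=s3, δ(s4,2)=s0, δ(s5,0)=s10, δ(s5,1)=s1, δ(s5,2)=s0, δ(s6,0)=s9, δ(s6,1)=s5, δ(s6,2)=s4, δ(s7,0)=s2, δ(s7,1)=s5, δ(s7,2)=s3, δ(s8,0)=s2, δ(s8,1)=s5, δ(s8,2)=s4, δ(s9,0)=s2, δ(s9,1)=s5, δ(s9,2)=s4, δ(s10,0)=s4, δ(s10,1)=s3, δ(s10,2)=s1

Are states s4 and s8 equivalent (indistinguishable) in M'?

No

Every state is reachable, so we keep all 11.
P0 = {s2,s5} | {s0,s1,s3,s4,s6,s7,s8,s9,s10}.
Split {s0,s1,s3,s4,s6,s7,s8,s9,s10} by δ(·,0) → {s0,s1,s3,s4,s6,s10} and {s7,s8,s9}.
Split {s2,s5} by δ(·,2) → {s2} and {s5}.
Refine {s0,s1,s3,s4,s6,s10} on symbol 0: members go to different blocks, giving {s0,s3,s4,s6} and {s1,s10}.
Split {s0,s3,s4,s6} by δ(·,1) → {s0,s6} and {s3,s4}.
Split {s1,s10} by δ(·,0) → {s1} and {s10}.
Stable partition: {s2} | {s0,s6} | {s7,s8,s9} | {s5} | {s1} | {s3,s4} | {s10} — 7 equivalence classes.
s4 and s8 end up in different blocks, so they are distinguishable. For instance, the string '0' is accepted from only s8.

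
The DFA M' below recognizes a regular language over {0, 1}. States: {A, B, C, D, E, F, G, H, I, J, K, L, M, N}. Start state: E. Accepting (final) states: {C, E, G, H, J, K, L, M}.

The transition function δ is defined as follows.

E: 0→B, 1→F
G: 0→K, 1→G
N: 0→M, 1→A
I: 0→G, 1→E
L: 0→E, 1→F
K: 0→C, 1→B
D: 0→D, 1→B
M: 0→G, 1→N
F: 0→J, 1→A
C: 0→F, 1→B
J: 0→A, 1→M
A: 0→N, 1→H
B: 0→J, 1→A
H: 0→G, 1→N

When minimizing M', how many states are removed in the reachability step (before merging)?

BFS from E reaches {A, B, C, E, F, G, H, J, K, M, N}; the 3 state(s) D, I, L are never visited.

3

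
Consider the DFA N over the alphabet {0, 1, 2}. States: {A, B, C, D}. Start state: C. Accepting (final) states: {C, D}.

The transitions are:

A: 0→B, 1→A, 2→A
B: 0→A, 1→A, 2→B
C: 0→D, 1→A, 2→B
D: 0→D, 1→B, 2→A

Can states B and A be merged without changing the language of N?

Initial partition by acceptance: {C,D} | {A,B}.
No further refinement is possible. Final partition (2 blocks): {C,D} | {A,B}.
B and A lie in the same block of the stable partition, so they are equivalent — no string distinguishes them.

Yes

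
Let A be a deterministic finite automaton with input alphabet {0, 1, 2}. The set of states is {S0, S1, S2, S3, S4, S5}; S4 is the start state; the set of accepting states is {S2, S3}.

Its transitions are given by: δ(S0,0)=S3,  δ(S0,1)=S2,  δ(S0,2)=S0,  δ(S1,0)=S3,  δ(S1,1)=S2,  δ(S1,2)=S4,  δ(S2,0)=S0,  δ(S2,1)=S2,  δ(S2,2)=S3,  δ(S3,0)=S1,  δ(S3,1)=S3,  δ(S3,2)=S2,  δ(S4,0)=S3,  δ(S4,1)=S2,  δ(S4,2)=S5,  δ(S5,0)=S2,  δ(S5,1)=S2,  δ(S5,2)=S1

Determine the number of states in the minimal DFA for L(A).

2

All states are reachable from the start state.
Start with accepting vs non-accepting: {S2,S3} | {S0,S1,S4,S5}.
The partition is now stable with 2 blocks: {S2,S3} | {S0,S1,S4,S5}.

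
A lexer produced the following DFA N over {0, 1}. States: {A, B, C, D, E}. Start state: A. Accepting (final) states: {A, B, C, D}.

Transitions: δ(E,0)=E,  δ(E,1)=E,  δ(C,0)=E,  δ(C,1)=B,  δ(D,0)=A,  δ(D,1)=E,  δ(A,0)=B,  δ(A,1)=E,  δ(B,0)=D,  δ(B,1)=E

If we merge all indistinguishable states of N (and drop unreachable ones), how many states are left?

2

States {C} cannot be reached from the start state, so discard them.
Initial partition by acceptance: {A,B,D} | {E}.
The partition is now stable with 2 blocks: {A,B,D} | {E}.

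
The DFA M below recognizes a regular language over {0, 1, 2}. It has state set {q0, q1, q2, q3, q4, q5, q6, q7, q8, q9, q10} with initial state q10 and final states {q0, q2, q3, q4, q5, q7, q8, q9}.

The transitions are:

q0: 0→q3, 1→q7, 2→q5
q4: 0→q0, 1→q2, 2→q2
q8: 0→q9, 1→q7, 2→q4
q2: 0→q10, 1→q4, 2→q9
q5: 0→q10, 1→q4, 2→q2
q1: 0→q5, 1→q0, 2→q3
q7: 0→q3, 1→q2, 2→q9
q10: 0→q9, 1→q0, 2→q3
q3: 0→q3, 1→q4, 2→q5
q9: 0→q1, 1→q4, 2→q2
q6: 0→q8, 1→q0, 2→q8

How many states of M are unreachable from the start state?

No path from q10 leads to q6, q8; the other 9 states are all reachable.

2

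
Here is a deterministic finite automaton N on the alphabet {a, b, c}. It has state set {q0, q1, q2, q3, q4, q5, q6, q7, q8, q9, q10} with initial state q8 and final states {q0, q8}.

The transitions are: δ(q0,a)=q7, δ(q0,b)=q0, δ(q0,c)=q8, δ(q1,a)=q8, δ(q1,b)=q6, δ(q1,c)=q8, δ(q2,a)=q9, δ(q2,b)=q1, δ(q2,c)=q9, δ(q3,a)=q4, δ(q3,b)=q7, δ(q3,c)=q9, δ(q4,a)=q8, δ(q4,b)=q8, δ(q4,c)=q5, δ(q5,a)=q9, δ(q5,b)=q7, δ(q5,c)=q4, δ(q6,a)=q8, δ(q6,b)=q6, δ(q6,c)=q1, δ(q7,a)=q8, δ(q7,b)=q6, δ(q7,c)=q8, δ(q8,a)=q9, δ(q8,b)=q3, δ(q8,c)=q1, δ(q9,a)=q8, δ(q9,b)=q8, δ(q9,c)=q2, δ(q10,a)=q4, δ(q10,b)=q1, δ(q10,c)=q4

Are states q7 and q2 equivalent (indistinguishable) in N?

No

Reachable states from the start: {q1,q2,q3,q4,q5,q6,q7,q8,q9}. Unreachable: {q0,q10} — drop them.
Start with accepting vs non-accepting: {q8} | {q1,q2,q3,q4,q5,q6,q7,q9}.
On input a, block {q1,q2,q3,q4,q5,q6,q7,q9} splits into {q1,q4,q6,q7,q9} and {q2,q3,q5}.
Split {q1,q4,q6,q7,q9} by δ(·,b) → {q1,q6,q7} and {q4,q9}.
Refine {q1,q6,q7} on symbol c: members go to different blocks, giving {q1,q7} and {q6}.
Stable partition: {q8} | {q1,q7} | {q2,q3,q5} | {q4,q9} | {q6} — 5 equivalence classes.
q7 and q2 end up in different blocks, so they are distinguishable. For instance, the string 'a' is accepted from only q7.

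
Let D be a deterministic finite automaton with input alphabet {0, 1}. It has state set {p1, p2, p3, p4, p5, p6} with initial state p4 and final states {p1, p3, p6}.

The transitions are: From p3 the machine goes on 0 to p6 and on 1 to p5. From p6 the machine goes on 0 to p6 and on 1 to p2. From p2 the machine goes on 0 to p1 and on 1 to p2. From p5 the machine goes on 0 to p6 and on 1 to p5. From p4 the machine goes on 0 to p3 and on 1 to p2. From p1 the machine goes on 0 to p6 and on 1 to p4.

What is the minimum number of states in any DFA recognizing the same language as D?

2

All states are reachable from the start state.
P0 = {p1,p3,p6} | {p2,p4,p5}.
The partition is now stable with 2 blocks: {p1,p3,p6} | {p2,p4,p5}.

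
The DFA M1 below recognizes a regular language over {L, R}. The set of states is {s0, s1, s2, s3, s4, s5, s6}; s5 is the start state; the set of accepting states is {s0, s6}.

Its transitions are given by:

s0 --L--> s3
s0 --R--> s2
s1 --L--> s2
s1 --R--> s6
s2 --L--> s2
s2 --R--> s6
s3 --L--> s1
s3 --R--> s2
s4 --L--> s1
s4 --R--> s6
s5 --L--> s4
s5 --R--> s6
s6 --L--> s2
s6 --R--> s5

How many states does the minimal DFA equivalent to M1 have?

2

Reachable states from the start: {s1,s2,s4,s5,s6}. Unreachable: {s0,s3} — drop them.
Initial partition by acceptance: {s6} | {s1,s2,s4,s5}.
The partition is now stable with 2 blocks: {s6} | {s1,s2,s4,s5}.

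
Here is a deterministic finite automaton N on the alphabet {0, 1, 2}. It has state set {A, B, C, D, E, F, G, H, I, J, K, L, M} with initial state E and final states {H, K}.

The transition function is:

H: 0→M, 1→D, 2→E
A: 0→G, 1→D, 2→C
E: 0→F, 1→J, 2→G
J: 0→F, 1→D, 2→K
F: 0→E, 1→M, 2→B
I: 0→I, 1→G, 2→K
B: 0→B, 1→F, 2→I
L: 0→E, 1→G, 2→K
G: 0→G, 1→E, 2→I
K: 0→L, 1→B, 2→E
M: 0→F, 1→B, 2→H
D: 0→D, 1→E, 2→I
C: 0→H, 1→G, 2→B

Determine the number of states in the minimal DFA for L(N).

5

States {A,C} cannot be reached from the start state, so discard them.
P0 = {H,K} | {B,D,E,F,G,I,J,L,M}.
On input 2, block {B,D,E,F,G,I,J,L,M} splits into {B,D,E,F,G} and {I,J,L,M}.
On input 1, block {B,D,E,F,G} splits into {B,D,G} and {E,F}.
On input 0, block {I,J,L,M} splits into {J,L,M} and {I}.
The partition is now stable with 5 blocks: {H,K} | {B,D,G} | {J,L,M} | {E,F} | {I}.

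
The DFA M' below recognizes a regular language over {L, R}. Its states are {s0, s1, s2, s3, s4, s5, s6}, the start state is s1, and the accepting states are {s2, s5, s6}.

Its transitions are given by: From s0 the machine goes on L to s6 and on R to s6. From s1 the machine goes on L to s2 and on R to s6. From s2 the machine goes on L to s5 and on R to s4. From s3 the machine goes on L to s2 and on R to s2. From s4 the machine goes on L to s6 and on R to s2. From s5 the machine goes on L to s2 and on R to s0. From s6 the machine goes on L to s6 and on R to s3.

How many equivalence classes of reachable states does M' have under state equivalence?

All states are reachable from the start state.
P0 = {s2,s5,s6} | {s0,s1,s3,s4}.
Stable partition: {s2,s5,s6} | {s0,s1,s3,s4} — 2 equivalence classes.

2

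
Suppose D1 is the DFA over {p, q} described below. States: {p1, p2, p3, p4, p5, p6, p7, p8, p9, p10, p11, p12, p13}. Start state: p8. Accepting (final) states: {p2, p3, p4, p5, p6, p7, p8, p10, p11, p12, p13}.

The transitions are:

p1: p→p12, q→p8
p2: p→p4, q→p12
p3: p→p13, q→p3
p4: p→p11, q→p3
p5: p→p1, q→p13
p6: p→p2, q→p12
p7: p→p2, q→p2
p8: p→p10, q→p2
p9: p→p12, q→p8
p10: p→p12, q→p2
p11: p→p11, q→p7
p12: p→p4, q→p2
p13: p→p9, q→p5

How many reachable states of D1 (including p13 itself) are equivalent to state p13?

2

States {p6} cannot be reached from the start state, so discard them.
Initial partition by acceptance: {p2,p3,p4,p5,p7,p8,p10,p11,p12,p13} | {p1,p9}.
Refine {p2,p3,p4,p5,p7,p8,p10,p11,p12,p13} on symbol p: members go to different blocks, giving {p2,p3,p4,p7,p8,p10,p11,p12} and {p5,p13}.
Refine {p2,p3,p4,p7,p8,p10,p11,p12} on symbol p: members go to different blocks, giving {p2,p4,p7,p8,p10,p11,p12} and {p3}.
On input q, block {p2,p4,p7,p8,p10,p11,p12} splits into {p2,p7,p8,p10,p11,p12} and {p4}.
Refine {p2,p7,p8,p10,p11,p12} on symbol p: members go to different blocks, giving {p7,p8,p10,p11} and {p2,p12}.
Split {p7,p8,p10,p11} by δ(·,p) → {p7,p10} and {p8,p11}.
On input p, block {p8,p11} splits into {p8} and {p11}.
No further refinement is possible. Final partition (8 blocks): {p7,p10} | {p1,p9} | {p5,p13} | {p3} | {p4} | {p2,p12} | {p8} | {p11}.
State p13 belongs to the block {p5,p13}, which has 2 states.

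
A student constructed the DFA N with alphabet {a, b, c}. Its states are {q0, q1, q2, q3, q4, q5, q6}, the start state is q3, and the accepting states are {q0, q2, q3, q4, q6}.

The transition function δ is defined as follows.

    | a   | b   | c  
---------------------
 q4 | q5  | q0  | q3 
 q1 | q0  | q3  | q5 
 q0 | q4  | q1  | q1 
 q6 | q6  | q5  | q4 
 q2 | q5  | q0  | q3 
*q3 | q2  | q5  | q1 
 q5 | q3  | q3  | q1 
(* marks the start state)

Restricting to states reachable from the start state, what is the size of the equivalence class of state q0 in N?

States {q6} cannot be reached from the start state, so discard them.
Initial partition by acceptance: {q0,q2,q3,q4} | {q1,q5}.
On input a, block {q0,q2,q3,q4} splits into {q0,q3} and {q2,q4}.
Stable partition: {q0,q3} | {q1,q5} | {q2,q4} — 3 equivalence classes.
State q0 belongs to the block {q0,q3}, which has 2 states.

2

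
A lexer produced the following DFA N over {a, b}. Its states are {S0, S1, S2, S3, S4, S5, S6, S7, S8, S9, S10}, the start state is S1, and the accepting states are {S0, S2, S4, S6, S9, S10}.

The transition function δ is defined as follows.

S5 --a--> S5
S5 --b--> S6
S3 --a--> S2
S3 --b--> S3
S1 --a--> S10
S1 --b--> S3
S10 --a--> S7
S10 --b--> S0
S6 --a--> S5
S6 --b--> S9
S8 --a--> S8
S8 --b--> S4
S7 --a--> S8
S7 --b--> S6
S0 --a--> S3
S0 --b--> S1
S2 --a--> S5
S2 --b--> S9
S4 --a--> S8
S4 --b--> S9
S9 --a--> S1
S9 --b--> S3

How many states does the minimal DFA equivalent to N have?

4

Every state is reachable, so we keep all 11.
Initial partition by acceptance: {S0,S2,S4,S6,S9,S10} | {S1,S3,S5,S7,S8}.
Split {S0,S2,S4,S6,S9,S10} by δ(·,b) → {S2,S4,S6,S10} and {S0,S9}.
Split {S1,S3,S5,S7,S8} by δ(·,a) → {S5,S7,S8} and {S1,S3}.
Stable partition: {S2,S4,S6,S10} | {S5,S7,S8} | {S0,S9} | {S1,S3} — 4 equivalence classes.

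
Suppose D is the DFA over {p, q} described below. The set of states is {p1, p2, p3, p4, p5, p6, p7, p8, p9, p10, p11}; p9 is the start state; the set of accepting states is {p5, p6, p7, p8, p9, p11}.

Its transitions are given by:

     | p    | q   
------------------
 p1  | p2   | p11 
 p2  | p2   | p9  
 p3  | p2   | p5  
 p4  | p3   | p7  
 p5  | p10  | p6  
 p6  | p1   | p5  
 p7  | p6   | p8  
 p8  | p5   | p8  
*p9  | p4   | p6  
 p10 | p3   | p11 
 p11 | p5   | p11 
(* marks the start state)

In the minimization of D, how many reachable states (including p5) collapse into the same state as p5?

Start with accepting vs non-accepting: {p5,p6,p7,p8,p9,p11} | {p1,p2,p3,p4,p10}.
Refine {p5,p6,p7,p8,p9,p11} on symbol p: members go to different blocks, giving {p5,p6,p9} and {p7,p8,p11}.
Split {p1,p2,p3,p4,p10} by δ(·,q) → {p1,p4,p10} and {p2,p3}.
No further refinement is possible. Final partition (4 blocks): {p5,p6,p9} | {p1,p4,p10} | {p7,p8,p11} | {p2,p3}.
State p5 belongs to the block {p5,p6,p9}, which has 3 states.

3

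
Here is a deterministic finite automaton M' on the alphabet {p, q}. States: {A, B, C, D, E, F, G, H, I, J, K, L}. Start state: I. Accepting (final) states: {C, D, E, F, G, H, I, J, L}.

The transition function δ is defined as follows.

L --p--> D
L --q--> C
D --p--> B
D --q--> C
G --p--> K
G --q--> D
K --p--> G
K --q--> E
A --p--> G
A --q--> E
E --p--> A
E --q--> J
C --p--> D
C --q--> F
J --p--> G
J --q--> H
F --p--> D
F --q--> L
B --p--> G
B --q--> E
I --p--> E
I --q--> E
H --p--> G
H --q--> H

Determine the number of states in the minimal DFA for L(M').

7

Every state is reachable, so we keep all 12.
Start with accepting vs non-accepting: {C,D,E,F,G,H,I,J,L} | {A,B,K}.
Split {C,D,E,F,G,H,I,J,L} by δ(·,p) → {C,F,H,I,J,L} and {D,E,G}.
Refine {C,F,H,I,J,L} on symbol q: members go to different blocks, giving {C,F,H,J,L} and {I}.
On input q, block {D,E,G} splits into {D,E} and {G}.
Split {C,F,H,J,L} by δ(·,p) → {C,F,L} and {H,J}.
Refine {D,E} on symbol q: members go to different blocks, giving {D} and {E}.
The partition is now stable with 7 blocks: {C,F,L} | {A,B,K} | {D} | {I} | {G} | {H,J} | {E}.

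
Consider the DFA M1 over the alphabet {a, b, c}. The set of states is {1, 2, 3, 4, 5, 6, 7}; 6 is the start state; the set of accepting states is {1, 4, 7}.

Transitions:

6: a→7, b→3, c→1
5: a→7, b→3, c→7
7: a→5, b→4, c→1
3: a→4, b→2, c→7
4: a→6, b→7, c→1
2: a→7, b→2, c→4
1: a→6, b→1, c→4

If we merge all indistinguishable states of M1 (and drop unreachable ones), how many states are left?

P0 = {1,4,7} | {2,3,5,6}.
Stable partition: {1,4,7} | {2,3,5,6} — 2 equivalence classes.

2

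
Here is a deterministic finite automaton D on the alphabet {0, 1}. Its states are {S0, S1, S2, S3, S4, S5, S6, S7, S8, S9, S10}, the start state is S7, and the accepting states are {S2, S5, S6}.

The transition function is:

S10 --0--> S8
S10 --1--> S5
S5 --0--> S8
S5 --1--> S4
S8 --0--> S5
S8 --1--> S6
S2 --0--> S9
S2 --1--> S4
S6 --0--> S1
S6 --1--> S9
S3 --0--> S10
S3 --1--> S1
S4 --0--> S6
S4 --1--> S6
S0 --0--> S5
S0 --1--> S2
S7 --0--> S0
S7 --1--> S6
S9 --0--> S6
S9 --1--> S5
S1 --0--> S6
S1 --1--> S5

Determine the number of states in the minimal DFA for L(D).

States {S3,S10} cannot be reached from the start state, so discard them.
Initial partition by acceptance: {S2,S5,S6} | {S0,S1,S4,S7,S8,S9}.
Split {S0,S1,S4,S7,S8,S9} by δ(·,0) → {S0,S1,S4,S8,S9} and {S7}.
Stable partition: {S2,S5,S6} | {S0,S1,S4,S8,S9} | {S7} — 3 equivalence classes.

3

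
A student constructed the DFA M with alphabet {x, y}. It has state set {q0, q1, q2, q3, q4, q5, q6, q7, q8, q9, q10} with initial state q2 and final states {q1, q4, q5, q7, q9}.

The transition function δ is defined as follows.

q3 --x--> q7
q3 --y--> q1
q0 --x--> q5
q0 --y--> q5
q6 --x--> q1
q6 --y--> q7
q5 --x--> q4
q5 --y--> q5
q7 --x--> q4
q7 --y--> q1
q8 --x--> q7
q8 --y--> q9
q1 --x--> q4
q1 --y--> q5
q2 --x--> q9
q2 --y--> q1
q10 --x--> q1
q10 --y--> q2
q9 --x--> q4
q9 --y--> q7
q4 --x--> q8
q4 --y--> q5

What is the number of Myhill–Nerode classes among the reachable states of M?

3

First remove the unreachable states {q0,q3,q6,q10}; 7 states remain.
Start with accepting vs non-accepting: {q1,q4,q5,q7,q9} | {q2,q8}.
On input x, block {q1,q4,q5,q7,q9} splits into {q1,q5,q7,q9} and {q4}.
The partition is now stable with 3 blocks: {q1,q5,q7,q9} | {q2,q8} | {q4}.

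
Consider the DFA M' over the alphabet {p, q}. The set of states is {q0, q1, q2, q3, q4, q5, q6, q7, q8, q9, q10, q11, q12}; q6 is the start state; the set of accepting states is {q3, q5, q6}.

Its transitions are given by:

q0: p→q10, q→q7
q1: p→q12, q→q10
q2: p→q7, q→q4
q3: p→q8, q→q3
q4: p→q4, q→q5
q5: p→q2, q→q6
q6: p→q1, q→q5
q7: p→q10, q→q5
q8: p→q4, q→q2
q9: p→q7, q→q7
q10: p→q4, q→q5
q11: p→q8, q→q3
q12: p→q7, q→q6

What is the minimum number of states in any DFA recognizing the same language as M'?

3

Reachable states from the start: {q1,q2,q4,q5,q6,q7,q10,q12}. Unreachable: {q0,q3,q8,q9,q11} — drop them.
Initial partition by acceptance: {q5,q6} | {q1,q2,q4,q7,q10,q12}.
Refine {q1,q2,q4,q7,q10,q12} on symbol q: members go to different blocks, giving {q4,q7,q10,q12} and {q1,q2}.
The partition is now stable with 3 blocks: {q5,q6} | {q4,q7,q10,q12} | {q1,q2}.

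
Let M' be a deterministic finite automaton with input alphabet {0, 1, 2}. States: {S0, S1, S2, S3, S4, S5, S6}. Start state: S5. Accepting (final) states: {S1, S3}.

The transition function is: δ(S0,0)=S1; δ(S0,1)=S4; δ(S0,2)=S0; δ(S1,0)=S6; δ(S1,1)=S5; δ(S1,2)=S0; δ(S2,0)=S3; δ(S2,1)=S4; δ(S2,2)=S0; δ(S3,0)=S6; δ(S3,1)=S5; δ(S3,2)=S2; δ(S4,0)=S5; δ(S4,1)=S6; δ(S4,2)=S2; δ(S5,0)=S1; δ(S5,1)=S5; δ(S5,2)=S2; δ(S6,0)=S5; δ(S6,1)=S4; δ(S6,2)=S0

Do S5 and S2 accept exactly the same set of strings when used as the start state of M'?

P0 = {S1,S3} | {S0,S2,S4,S5,S6}.
On input 0, block {S0,S2,S4,S5,S6} splits into {S0,S2,S5} and {S4,S6}.
Refine {S0,S2,S5} on symbol 1: members go to different blocks, giving {S0,S2} and {S5}.
No further refinement is possible. Final partition (4 blocks): {S1,S3} | {S0,S2} | {S4,S6} | {S5}.
S5 and S2 end up in different blocks, so they are distinguishable. For instance, the string '10' is accepted from only S5.

No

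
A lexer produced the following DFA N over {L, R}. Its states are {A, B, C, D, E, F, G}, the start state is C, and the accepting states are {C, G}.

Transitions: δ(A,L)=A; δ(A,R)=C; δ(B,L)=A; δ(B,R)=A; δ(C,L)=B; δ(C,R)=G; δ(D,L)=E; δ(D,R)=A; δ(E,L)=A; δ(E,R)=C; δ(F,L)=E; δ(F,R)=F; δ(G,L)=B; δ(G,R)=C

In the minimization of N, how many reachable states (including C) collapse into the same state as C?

2

Reachable states from the start: {A,B,C,G}. Unreachable: {D,E,F} — drop them.
P0 = {C,G} | {A,B}.
Refine {A,B} on symbol R: members go to different blocks, giving {A} and {B}.
Stable partition: {C,G} | {A} | {B} — 3 equivalence classes.
The equivalence class containing C is {C,G}, of size 2.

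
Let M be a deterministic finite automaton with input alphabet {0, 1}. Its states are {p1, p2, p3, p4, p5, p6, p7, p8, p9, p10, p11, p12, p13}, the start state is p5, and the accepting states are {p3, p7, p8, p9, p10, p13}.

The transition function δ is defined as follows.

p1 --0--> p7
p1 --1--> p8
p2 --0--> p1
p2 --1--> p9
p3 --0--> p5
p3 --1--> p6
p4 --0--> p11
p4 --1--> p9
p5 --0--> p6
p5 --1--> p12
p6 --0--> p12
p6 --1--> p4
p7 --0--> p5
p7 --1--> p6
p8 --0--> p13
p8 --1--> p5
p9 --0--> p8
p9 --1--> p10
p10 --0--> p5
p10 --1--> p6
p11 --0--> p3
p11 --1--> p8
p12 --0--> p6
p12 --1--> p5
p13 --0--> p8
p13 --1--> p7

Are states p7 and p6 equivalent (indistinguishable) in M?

Reachable states from the start: {p3,p4,p5,p6,p7,p8,p9,p10,p11,p12,p13}. Unreachable: {p1,p2} — drop them.
Initial partition by acceptance: {p3,p7,p8,p9,p10,p13} | {p4,p5,p6,p11,p12}.
On input 0, block {p3,p7,p8,p9,p10,p13} splits into {p3,p7,p10} and {p8,p9,p13}.
On input 0, block {p4,p5,p6,p11,p12} splits into {p4,p5,p6,p12} and {p11}.
On input 0, block {p4,p5,p6,p12} splits into {p5,p6,p12} and {p4}.
Refine {p5,p6,p12} on symbol 1: members go to different blocks, giving {p5,p12} and {p6}.
On input 1, block {p8,p9,p13} splits into {p9,p13} and {p8}.
Stable partition: {p3,p7,p10} | {p5,p12} | {p9,p13} | {p11} | {p4} | {p6} | {p8} — 7 equivalence classes.
p7 and p6 end up in different blocks, so they are distinguishable. For instance, the string 'ε' is accepted from only p7.

No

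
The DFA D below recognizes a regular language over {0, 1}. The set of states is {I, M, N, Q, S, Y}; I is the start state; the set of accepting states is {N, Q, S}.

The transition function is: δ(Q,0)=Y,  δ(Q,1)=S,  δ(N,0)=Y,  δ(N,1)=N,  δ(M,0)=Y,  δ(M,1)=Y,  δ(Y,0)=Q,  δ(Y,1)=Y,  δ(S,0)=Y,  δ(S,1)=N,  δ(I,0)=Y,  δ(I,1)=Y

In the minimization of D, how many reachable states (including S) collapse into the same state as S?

First remove the unreachable states {M}; 5 states remain.
Start with accepting vs non-accepting: {N,Q,S} | {I,Y}.
Refine {I,Y} on symbol 0: members go to different blocks, giving {Y} and {I}.
Stable partition: {N,Q,S} | {Y} | {I} — 3 equivalence classes.
State S belongs to the block {N,Q,S}, which has 3 states.

3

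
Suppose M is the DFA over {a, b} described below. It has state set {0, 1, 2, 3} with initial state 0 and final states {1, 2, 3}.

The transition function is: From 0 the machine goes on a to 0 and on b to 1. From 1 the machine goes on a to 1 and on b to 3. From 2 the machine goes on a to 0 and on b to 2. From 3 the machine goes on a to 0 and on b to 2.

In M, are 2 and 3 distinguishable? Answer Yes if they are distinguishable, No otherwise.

No

Every state is reachable, so we keep all 4.
Start with accepting vs non-accepting: {1,2,3} | {0}.
Split {1,2,3} by δ(·,a) → {2,3} and {1}.
The partition is now stable with 3 blocks: {2,3} | {0} | {1}.
2 and 3 lie in the same block of the stable partition, so they are equivalent — no string distinguishes them.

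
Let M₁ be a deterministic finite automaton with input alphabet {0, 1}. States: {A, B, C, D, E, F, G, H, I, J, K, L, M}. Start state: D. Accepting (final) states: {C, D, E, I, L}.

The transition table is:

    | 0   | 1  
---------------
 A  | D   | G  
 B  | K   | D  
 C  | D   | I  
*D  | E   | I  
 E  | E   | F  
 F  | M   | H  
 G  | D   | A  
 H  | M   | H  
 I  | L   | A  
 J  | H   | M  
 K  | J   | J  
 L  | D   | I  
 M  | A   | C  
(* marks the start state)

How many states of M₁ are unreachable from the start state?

3

No path from D leads to B, J, K; the other 10 states are all reachable.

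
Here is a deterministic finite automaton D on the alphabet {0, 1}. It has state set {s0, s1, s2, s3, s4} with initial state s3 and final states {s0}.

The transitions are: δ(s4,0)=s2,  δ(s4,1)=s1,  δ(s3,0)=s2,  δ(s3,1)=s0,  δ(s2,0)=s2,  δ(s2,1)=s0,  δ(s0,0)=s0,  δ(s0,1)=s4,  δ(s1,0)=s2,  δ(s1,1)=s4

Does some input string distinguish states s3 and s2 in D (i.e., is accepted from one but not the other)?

No

All states are reachable from the start state.
P0 = {s0} | {s1,s2,s3,s4}.
Refine {s1,s2,s3,s4} on symbol 1: members go to different blocks, giving {s1,s4} and {s2,s3}.
The partition is now stable with 3 blocks: {s0} | {s1,s4} | {s2,s3}.
s3 and s2 lie in the same block of the stable partition, so they are equivalent — no string distinguishes them.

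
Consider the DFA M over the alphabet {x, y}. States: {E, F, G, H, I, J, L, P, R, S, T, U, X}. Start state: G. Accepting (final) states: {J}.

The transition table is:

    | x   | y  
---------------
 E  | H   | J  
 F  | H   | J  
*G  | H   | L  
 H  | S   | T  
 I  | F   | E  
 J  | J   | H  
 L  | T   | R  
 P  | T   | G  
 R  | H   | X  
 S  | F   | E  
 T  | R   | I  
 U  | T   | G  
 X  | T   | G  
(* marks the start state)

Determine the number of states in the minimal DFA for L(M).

7

First remove the unreachable states {P,U}; 11 states remain.
P0 = {J} | {E,F,G,H,I,L,R,S,T,X}.
Refine {E,F,G,H,I,L,R,S,T,X} on symbol y: members go to different blocks, giving {G,H,I,L,R,S,T,X} and {E,F}.
On input x, block {G,H,I,L,R,S,T,X} splits into {G,H,L,R,T,X} and {I,S}.
Split {G,H,L,R,T,X} by δ(·,x) → {G,L,R,T,X} and {H}.
Refine {G,L,R,T,X} on symbol x: members go to different blocks, giving {L,T,X} and {G,R}.
On input x, block {L,T,X} splits into {L,X} and {T}.
No further refinement is possible. Final partition (7 blocks): {J} | {L,X} | {E,F} | {I,S} | {H} | {G,R} | {T}.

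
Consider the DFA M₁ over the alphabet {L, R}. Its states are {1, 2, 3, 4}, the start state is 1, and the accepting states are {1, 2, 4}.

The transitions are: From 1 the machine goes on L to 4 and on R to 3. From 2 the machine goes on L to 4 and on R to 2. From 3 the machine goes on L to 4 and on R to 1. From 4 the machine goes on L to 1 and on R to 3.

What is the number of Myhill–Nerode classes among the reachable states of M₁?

2

States {2} cannot be reached from the start state, so discard them.
P0 = {1,4} | {3}.
No further refinement is possible. Final partition (2 blocks): {1,4} | {3}.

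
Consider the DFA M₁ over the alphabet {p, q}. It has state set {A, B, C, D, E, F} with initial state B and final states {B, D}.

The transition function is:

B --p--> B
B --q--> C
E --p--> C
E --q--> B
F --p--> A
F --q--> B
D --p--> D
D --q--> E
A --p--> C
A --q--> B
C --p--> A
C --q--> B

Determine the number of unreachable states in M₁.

Starting at B and following transitions, the reachable set is {A, B, C}. That leaves D, E, F unreachable — 3 in total.

3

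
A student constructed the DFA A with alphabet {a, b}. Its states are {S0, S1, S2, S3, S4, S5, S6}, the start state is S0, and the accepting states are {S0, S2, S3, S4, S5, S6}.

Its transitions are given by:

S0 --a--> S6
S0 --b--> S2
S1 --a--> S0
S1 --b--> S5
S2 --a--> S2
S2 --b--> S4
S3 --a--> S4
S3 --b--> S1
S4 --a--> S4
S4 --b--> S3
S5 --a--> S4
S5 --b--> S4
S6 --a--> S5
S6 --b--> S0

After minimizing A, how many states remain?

7

Every state is reachable, so we keep all 7.
P0 = {S0,S2,S3,S4,S5,S6} | {S1}.
On input b, block {S0,S2,S3,S4,S5,S6} splits into {S0,S2,S4,S5,S6} and {S3}.
On input b, block {S0,S2,S4,S5,S6} splits into {S0,S2,S5,S6} and {S4}.
On input a, block {S0,S2,S5,S6} splits into {S0,S2,S6} and {S5}.
On input a, block {S0,S2,S6} splits into {S0,S2} and {S6}.
Split {S0,S2} by δ(·,a) → {S0} and {S2}.
The partition is now stable with 7 blocks: {S0} | {S1} | {S3} | {S4} | {S5} | {S6} | {S2}.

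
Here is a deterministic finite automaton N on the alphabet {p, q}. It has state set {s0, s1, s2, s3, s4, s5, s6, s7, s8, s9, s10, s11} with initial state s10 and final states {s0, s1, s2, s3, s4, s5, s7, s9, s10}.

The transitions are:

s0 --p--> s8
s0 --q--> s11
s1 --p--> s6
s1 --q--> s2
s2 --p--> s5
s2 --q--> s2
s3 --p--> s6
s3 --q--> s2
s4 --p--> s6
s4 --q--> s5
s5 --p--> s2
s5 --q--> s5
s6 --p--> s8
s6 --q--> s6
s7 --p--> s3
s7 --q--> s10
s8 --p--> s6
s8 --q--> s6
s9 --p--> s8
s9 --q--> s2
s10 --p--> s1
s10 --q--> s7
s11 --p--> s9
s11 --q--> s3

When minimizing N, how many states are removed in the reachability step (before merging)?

No path from s10 leads to s0, s4, s9, s11; the other 8 states are all reachable.

4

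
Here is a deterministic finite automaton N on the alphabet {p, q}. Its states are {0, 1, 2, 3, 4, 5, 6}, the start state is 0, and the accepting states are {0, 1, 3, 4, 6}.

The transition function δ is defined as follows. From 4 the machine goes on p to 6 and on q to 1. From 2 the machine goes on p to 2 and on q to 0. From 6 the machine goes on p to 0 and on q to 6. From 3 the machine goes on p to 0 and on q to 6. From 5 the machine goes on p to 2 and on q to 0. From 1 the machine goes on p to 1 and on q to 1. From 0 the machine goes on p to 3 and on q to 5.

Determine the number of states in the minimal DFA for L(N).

3

Reachable states from the start: {0,2,3,5,6}. Unreachable: {1,4} — drop them.
P0 = {0,3,6} | {2,5}.
On input q, block {0,3,6} splits into {3,6} and {0}.
No further refinement is possible. Final partition (3 blocks): {3,6} | {2,5} | {0}.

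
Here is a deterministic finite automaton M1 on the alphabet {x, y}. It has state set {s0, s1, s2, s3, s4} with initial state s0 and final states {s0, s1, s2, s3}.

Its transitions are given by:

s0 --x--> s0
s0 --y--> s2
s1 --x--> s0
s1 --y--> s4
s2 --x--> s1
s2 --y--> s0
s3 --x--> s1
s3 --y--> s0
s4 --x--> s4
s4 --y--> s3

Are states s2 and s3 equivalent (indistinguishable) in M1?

Yes

All states are reachable from the start state.
Initial partition by acceptance: {s0,s1,s2,s3} | {s4}.
Refine {s0,s1,s2,s3} on symbol y: members go to different blocks, giving {s0,s2,s3} and {s1}.
Refine {s0,s2,s3} on symbol x: members go to different blocks, giving {s2,s3} and {s0}.
No further refinement is possible. Final partition (4 blocks): {s2,s3} | {s4} | {s1} | {s0}.
s2 and s3 lie in the same block of the stable partition, so they are equivalent — no string distinguishes them.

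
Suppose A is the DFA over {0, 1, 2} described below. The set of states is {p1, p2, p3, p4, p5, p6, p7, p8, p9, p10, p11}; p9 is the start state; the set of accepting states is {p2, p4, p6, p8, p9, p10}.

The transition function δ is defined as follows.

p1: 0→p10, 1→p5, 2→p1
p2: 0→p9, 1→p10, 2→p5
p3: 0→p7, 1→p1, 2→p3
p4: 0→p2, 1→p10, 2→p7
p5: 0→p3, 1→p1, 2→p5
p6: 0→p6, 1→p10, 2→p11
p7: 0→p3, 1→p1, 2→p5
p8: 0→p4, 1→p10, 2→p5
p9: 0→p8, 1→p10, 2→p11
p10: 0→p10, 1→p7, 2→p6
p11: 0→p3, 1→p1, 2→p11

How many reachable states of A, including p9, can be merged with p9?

5

Every state is reachable, so we keep all 11.
Initial partition by acceptance: {p2,p4,p6,p8,p9,p10} | {p1,p3,p5,p7,p11}.
On input 1, block {p2,p4,p6,p8,p9,p10} splits into {p2,p4,p6,p8,p9} and {p10}.
Split {p1,p3,p5,p7,p11} by δ(·,0) → {p3,p5,p7,p11} and {p1}.
No further refinement is possible. Final partition (4 blocks): {p2,p4,p6,p8,p9} | {p3,p5,p7,p11} | {p10} | {p1}.
The equivalence class containing p9 is {p2,p4,p6,p8,p9}, of size 5.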